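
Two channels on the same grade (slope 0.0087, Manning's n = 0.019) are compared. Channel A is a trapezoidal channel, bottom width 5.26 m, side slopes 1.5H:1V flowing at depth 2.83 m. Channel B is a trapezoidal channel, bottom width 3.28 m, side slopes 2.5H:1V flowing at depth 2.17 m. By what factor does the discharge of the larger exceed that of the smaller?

Channel A: With bottom width b = 5.26 m and side slope z = 1.5: A = (b + zy)y = (5.26 + 1.5×2.83)×2.83 = 26.9 m²; P = b + 2y√(1+z²) = 5.26 + 2×2.83×1.803 = 15.46 m. Hydraulic radius R = A/P = 26.9/15.46 = 1.74 m. Q_A = (1/0.019)·26.9·1.74^(2/3)·√0.0087 = 191 m³/s.
Channel B: With bottom width b = 3.28 m and side slope z = 2.5: A = (b + zy)y = (3.28 + 2.5×2.17)×2.17 = 18.89 m²; P = b + 2y√(1+z²) = 3.28 + 2×2.17×2.693 = 14.97 m. Hydraulic radius R = A/P = 18.89/14.97 = 1.262 m. Q_B = (1/0.019)·18.89·1.262^(2/3)·√0.0087 = 108.3 m³/s.
The larger discharge is 191 m³/s and the smaller is 108.3 m³/s; the ratio is 1.76.

1.76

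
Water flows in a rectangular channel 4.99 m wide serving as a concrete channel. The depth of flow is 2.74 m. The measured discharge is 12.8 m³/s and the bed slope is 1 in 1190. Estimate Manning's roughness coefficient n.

Flow area A = b·y = 4.99 × 2.74 = 13.67 m². Wetted perimeter P = b + 2y = 4.99 + 2×2.74 = 10.47 m.
Hydraulic radius R = A/P = 13.67/10.47 = 1.306 m.
Rearranging Manning's equation: n = (1/Q) A R^(2/3) S^(1/2) = (1/12.8) × 13.67 × 1.306^(2/3) × √0.0008403 = 0.037.

n = 0.037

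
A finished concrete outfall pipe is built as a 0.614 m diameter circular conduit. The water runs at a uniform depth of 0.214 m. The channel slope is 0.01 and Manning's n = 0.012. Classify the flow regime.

supercritical

For a circular section of diameter D = 0.614 m at depth y = 0.214 m, the central angle is θ = 2 arccos(1 − 2y/D) = 2.526 rad. Then A = (D²/8)(θ − sin θ) = 0.09183 m² and P = Dθ/2 = 0.7755 m.
Hydraulic radius R = A/P = 0.09183/0.7755 = 0.1184 m.
V = (1/n) R^(2/3) √S = (1/0.012) × 0.1184^(2/3) × √0.01 = 2.009 m/s. Hydraulic depth D_h = A/T = 0.09183/0.5851 = 0.1569 m.
Froude number Fr = V/√(g·D_h) = 2.009/√(9.81×0.1569) = 1.62, which is greater than 1, so the flow is supercritical.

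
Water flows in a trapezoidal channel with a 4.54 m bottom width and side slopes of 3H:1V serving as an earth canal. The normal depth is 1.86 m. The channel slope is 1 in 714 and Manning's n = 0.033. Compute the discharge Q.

With bottom width b = 4.54 m and side slope z = 3: A = (b + zy)y = (4.54 + 3×1.86)×1.86 = 18.82 m²; P = b + 2y√(1+z²) = 4.54 + 2×1.86×3.162 = 16.3 m.
Hydraulic radius R = A/P = 18.82/16.3 = 1.155 m.
Manning's equation: Q = (1/n) A R^(2/3) S^(1/2) = (1/0.033) × 18.82 × 1.155^(2/3) × 0.001401^(1/2) = 23.5 m³/s.

Q = 23.5 m³/s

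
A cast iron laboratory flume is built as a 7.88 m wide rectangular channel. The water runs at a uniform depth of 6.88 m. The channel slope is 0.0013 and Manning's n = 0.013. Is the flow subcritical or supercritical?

Flow area A = b·y = 7.88 × 6.88 = 54.21 m². Wetted perimeter P = b + 2y = 7.88 + 2×6.88 = 21.64 m.
Hydraulic radius R = A/P = 54.21/21.64 = 2.505 m.
V = (1/n) R^(2/3) √S = (1/0.013) × 2.505^(2/3) × √0.0013 = 5.116 m/s. Hydraulic depth D_h = A/T = 54.21/7.88 = 6.88 m.
Froude number Fr = V/√(g·D_h) = 5.116/√(9.81×6.88) = 0.623, which is less than 1, so the flow is subcritical.

subcritical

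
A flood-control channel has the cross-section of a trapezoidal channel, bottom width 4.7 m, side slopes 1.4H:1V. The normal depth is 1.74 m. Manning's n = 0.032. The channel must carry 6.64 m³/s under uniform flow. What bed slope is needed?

With bottom width b = 4.7 m and side slope z = 1.4: A = (b + zy)y = (4.7 + 1.4×1.74)×1.74 = 12.42 m²; P = b + 2y√(1+z²) = 4.7 + 2×1.74×1.72 = 10.69 m.
Hydraulic radius R = A/P = 12.42/10.69 = 1.162 m.
From Manning's equation, S = [nQ / (1 A R^(2/3))]² = [0.032 × 6.64 / (1 × 12.42 × 1.162^(2/3))]² = 0.00024.

S = 0.00024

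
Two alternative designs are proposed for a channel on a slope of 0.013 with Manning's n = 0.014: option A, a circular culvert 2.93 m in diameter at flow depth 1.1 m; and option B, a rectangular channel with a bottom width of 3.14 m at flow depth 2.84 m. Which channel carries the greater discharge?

channel B

Channel A: For a circular section of diameter D = 2.93 m at depth y = 1.1 m, the central angle is θ = 2 arccos(1 − 2y/D) = 2.638 rad. Then A = (D²/8)(θ − sin θ) = 2.313 m² and P = Dθ/2 = 3.865 m. Hydraulic radius R = A/P = 2.313/3.865 = 0.5985 m. Q_A = (1/0.014)·2.313·0.5985^(2/3)·√0.013 = 13.38 m³/s.
Channel B: Flow area A = b·y = 3.14 × 2.84 = 8.918 m². Wetted perimeter P = b + 2y = 3.14 + 2×2.84 = 8.82 m. Hydraulic radius R = A/P = 8.918/8.82 = 1.011 m. Q_B = (1/0.014)·8.918·1.011^(2/3)·√0.013 = 73.16 m³/s.
Q_A = 13.38 m³/s vs Q_B = 73.16 m³/s, so channel B carries more.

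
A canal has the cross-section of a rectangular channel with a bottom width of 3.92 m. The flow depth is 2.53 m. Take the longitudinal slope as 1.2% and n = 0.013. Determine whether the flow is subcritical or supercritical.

supercritical

Flow area A = b·y = 3.92 × 2.53 = 9.918 m². Wetted perimeter P = b + 2y = 3.92 + 2×2.53 = 8.98 m.
Hydraulic radius R = A/P = 9.918/8.98 = 1.104 m.
V = (1/n) R^(2/3) √S = (1/0.013) × 1.104^(2/3) × √0.012 = 9.003 m/s. Hydraulic depth D_h = A/T = 9.918/3.92 = 2.53 m.
Froude number Fr = V/√(g·D_h) = 9.003/√(9.81×2.53) = 1.81, which is greater than 1, so the flow is supercritical.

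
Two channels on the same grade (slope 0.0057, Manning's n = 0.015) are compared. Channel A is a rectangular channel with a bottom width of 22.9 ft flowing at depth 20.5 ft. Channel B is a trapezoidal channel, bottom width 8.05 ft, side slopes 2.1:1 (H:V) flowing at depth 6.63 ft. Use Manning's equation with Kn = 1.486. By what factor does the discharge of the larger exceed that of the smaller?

5.05

Channel A: Flow area A = b·y = 22.9 × 20.5 = 469.4 ft². Wetted perimeter P = b + 2y = 22.9 + 2×20.5 = 63.9 ft. Hydraulic radius R = A/P = 469.4/63.9 = 7.347 ft. Q_A = (1.486/0.015)·469.4·7.347^(2/3)·√0.0057 = 13270 ft³/s.
Channel B: With bottom width b = 8.05 ft and side slope z = 2.1: A = (b + zy)y = (8.05 + 2.1×6.63)×6.63 = 145.7 ft²; P = b + 2y√(1+z²) = 8.05 + 2×6.63×2.326 = 38.89 ft. Hydraulic radius R = A/P = 145.7/38.89 = 3.746 ft. Q_B = (1.486/0.015)·145.7·3.746^(2/3)·√0.0057 = 2628 ft³/s.
The larger discharge is 13270 ft³/s and the smaller is 2628 ft³/s; the ratio is 5.05.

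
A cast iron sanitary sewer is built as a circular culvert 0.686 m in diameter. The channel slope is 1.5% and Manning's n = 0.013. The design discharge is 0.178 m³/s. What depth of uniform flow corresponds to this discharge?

y_n = 0.189 m

Manning's equation rearranged: A R^(2/3) = nQ / (1·√S) = 0.013 × 0.178 / (√0.015) = 0.01889.
At y = 0.207 m: A R^(2/3) = 0.0226 — high.
At y = 0.161 m: A R^(2/3) = 0.01378 — low.
At y = 0.189 m: A R^(2/3) = 0.01893 — ≈ 0.01889.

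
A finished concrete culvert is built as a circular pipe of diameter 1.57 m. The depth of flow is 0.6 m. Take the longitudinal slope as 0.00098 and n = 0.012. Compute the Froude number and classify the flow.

subcritical

For a circular section of diameter D = 1.57 m at depth y = 0.6 m, the central angle is θ = 2 arccos(1 − 2y/D) = 2.666 rad. Then A = (D²/8)(θ − sin θ) = 0.6802 m² and P = Dθ/2 = 2.093 m.
Hydraulic radius R = A/P = 0.6802/2.093 = 0.3251 m.
V = (1/n) R^(2/3) √S = (1/0.012) × 0.3251^(2/3) × √0.00098 = 1.233 m/s. Hydraulic depth D_h = A/T = 0.6802/1.526 = 0.4458 m.
Froude number Fr = V/√(g·D_h) = 1.233/√(9.81×0.4458) = 0.59, which is less than 1, so the flow is subcritical.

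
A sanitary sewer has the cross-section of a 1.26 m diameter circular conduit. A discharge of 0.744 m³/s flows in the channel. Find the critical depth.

At critical depth, Q² T / (g A³) = 1, i.e. A³/T = Q²/g = 0.744²/9.81 = 0.05643.
Trying y = 0.313 m: A³/T = 0.01295 — short.
Trying y = 0.458 m: A³/T = 0.05663 — matches.

y_c = 0.458 m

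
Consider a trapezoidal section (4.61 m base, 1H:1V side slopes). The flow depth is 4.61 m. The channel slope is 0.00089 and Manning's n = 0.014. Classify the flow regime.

subcritical

With bottom width b = 4.61 m and side slope z = 1: A = (b + zy)y = (4.61 + 1×4.61)×4.61 = 42.5 m²; P = b + 2y√(1+z²) = 4.61 + 2×4.61×1.414 = 17.65 m.
Hydraulic radius R = A/P = 42.5/17.65 = 2.408 m.
V = (1/n) R^(2/3) √S = (1/0.014) × 2.408^(2/3) × √0.00089 = 3.829 m/s. Hydraulic depth D_h = A/T = 42.5/13.83 = 3.073 m.
Froude number Fr = V/√(g·D_h) = 3.829/√(9.81×3.073) = 0.697, which is less than 1, so the flow is subcritical.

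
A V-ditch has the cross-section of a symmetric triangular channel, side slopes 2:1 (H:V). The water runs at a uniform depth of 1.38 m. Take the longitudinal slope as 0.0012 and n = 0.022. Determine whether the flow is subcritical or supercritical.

subcritical

For a triangular section with side slope z = 2: A = zy² = 2×1.38² = 3.809 m²; P = 2y√(1+z²) = 2×1.38×2.236 = 6.172 m.
Hydraulic radius R = A/P = 3.809/6.172 = 0.6172 m.
V = (1/n) R^(2/3) √S = (1/0.022) × 0.6172^(2/3) × √0.0012 = 1.141 m/s. Hydraulic depth D_h = A/T = 3.809/5.52 = 0.69 m.
Froude number Fr = V/√(g·D_h) = 1.141/√(9.81×0.69) = 0.439, which is less than 1, so the flow is subcritical.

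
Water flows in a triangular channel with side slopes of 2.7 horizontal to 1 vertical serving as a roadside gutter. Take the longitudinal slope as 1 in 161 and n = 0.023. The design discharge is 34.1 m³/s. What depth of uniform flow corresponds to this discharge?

Manning's equation rearranged: A R^(2/3) = nQ / (1·√S) = 0.023 × 34.1 / (√0.006211) = 9.952.
Try y = 1.37 m: A R^(2/3) = 3.773 — low.
Try y = 2.52 m: A R^(2/3) = 19.16 — high.
Try y = 1.97 m: A R^(2/3) = 9.938 — matches.

y_n = 1.97 m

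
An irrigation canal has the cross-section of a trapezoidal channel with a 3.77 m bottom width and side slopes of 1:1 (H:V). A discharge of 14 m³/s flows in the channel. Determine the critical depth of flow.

At critical depth, Q² T / (g A³) = 1, i.e. A³/T = Q²/g = 14²/9.81 = 19.98.
Trying y = 1.27 m: A³/T = 41.56 — too large.
Trying y = 0.902 m: A³/T = 13.43 — too small.
Trying y = 1.02 m: A³/T = 20.07 — close enough.

y_c = 1.02 m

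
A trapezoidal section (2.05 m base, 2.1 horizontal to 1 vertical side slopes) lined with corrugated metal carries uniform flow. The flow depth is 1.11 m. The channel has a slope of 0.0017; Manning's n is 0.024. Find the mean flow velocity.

V = 1.32 m/s

With bottom width b = 2.05 m and side slope z = 2.1: A = (b + zy)y = (2.05 + 2.1×1.11)×1.11 = 4.863 m²; P = b + 2y√(1+z²) = 2.05 + 2×1.11×2.326 = 7.214 m.
Hydraulic radius R = A/P = 4.863/7.214 = 0.6741 m.
From Manning's equation, V = (1/n) R^(2/3) S^(1/2) = (1/0.024) × 0.6741^(2/3) × 0.0017^(1/2) = 1.32 m/s.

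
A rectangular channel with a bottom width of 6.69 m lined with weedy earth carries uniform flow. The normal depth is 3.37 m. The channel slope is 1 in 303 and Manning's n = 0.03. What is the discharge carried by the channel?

Q = 61 m³/s

Flow area A = b·y = 6.69 × 3.37 = 22.55 m². Wetted perimeter P = b + 2y = 6.69 + 2×3.37 = 13.43 m.
Hydraulic radius R = A/P = 22.55/13.43 = 1.679 m.
Manning's equation: Q = (1/n) A R^(2/3) S^(1/2) = (1/0.03) × 22.55 × 1.679^(2/3) × 0.0033^(1/2) = 61 m³/s.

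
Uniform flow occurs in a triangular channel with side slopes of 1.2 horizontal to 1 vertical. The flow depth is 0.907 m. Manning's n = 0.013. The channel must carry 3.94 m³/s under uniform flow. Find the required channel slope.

For a triangular section with side slope z = 1.2: A = zy² = 1.2×0.907² = 0.9872 m²; P = 2y√(1+z²) = 2×0.907×1.562 = 2.834 m.
Hydraulic radius R = A/P = 0.9872/2.834 = 0.3484 m.
From Manning's equation, S = [nQ / (1 A R^(2/3))]² = [0.013 × 3.94 / (1 × 0.9872 × 0.3484^(2/3))]² = 0.011.

S = 0.011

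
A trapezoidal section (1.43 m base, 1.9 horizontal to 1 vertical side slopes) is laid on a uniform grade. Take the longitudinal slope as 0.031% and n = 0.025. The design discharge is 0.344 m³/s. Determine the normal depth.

y_n = 0.461 m

Manning's equation rearranged: A R^(2/3) = nQ / (1·√S) = 0.025 × 0.344 / (√0.00031) = 0.4884.
Trying y = 0.378 m: A R^(2/3) = 0.3358 — short.
Trying y = 0.583 m: A R^(2/3) = 0.7709 — over.
Trying y = 0.461 m: A R^(2/3) = 0.4888 — close enough.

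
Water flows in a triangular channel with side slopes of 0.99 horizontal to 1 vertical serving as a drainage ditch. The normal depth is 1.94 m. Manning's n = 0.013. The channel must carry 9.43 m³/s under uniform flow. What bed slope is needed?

For a triangular section with side slope z = 0.99: A = zy² = 0.99×1.94² = 3.726 m²; P = 2y√(1+z²) = 2×1.94×1.407 = 5.46 m.
Hydraulic radius R = A/P = 3.726/5.46 = 0.6824 m.
From Manning's equation, S = [nQ / (1 A R^(2/3))]² = [0.013 × 9.43 / (1 × 3.726 × 0.6824^(2/3))]² = 0.0018.

S = 0.0018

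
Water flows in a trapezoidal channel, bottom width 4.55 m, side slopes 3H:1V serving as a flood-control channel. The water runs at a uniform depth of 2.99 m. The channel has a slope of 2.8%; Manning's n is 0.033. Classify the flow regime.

supercritical

With bottom width b = 4.55 m and side slope z = 3: A = (b + zy)y = (4.55 + 3×2.99)×2.99 = 40.42 m²; P = b + 2y√(1+z²) = 4.55 + 2×2.99×3.162 = 23.46 m.
Hydraulic radius R = A/P = 40.42/23.46 = 1.723 m.
V = (1/n) R^(2/3) √S = (1/0.033) × 1.723^(2/3) × √0.028 = 7.288 m/s. Hydraulic depth D_h = A/T = 40.42/22.49 = 1.797 m.
Froude number Fr = V/√(g·D_h) = 7.288/√(9.81×1.797) = 1.74, which is greater than 1, so the flow is supercritical.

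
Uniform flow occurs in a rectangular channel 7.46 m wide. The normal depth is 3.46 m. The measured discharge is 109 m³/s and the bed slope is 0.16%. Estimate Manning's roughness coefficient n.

n = 0.014

Flow area A = b·y = 7.46 × 3.46 = 25.81 m². Wetted perimeter P = b + 2y = 7.46 + 2×3.46 = 14.38 m.
Hydraulic radius R = A/P = 25.81/14.38 = 1.795 m.
Rearranging Manning's equation: n = (1/Q) A R^(2/3) S^(1/2) = (1/109) × 25.81 × 1.795^(2/3) × √0.0016 = 0.014.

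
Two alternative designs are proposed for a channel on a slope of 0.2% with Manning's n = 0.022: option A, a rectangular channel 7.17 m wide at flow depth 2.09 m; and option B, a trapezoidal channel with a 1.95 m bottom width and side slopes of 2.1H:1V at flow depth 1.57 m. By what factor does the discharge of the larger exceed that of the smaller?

Channel A: Flow area A = b·y = 7.17 × 2.09 = 14.99 m². Wetted perimeter P = b + 2y = 7.17 + 2×2.09 = 11.35 m. Hydraulic radius R = A/P = 14.99/11.35 = 1.32 m. Q_A = (1/0.022)·14.99·1.32^(2/3)·√0.002 = 36.66 m³/s.
Channel B: With bottom width b = 1.95 m and side slope z = 2.1: A = (b + zy)y = (1.95 + 2.1×1.57)×1.57 = 8.238 m²; P = b + 2y√(1+z²) = 1.95 + 2×1.57×2.326 = 9.253 m. Hydraulic radius R = A/P = 8.238/9.253 = 0.8902 m. Q_B = (1/0.022)·8.238·0.8902^(2/3)·√0.002 = 15.5 m³/s.
The larger discharge is 36.66 m³/s and the smaller is 15.5 m³/s; the ratio is 2.37.

2.37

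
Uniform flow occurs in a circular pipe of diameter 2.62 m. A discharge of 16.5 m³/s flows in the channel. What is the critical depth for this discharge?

At critical depth, Q² T / (g A³) = 1, i.e. A³/T = Q²/g = 16.5²/9.81 = 27.75.
At y = 1.49 m: A³/T = 12.23 — short.
At y = 1.84 m: A³/T = 27.63 — matches.

y_c = 1.84 m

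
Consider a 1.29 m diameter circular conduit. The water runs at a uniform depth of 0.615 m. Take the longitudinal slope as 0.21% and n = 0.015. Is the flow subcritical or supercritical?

For a circular section of diameter D = 1.29 m at depth y = 0.615 m, the central angle is θ = 2 arccos(1 − 2y/D) = 3.049 rad. Then A = (D²/8)(θ − sin θ) = 0.6148 m² and P = Dθ/2 = 1.966 m.
Hydraulic radius R = A/P = 0.6148/1.966 = 0.3127 m.
V = (1/n) R^(2/3) √S = (1/0.015) × 0.3127^(2/3) × √0.0021 = 1.407 m/s. Hydraulic depth D_h = A/T = 0.6148/1.289 = 0.4771 m.
Froude number Fr = V/√(g·D_h) = 1.407/√(9.81×0.4771) = 0.651, which is less than 1, so the flow is subcritical.

subcritical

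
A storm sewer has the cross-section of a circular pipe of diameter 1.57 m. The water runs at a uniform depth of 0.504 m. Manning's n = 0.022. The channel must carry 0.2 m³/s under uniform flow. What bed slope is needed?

S = 0.000361

For a circular section of diameter D = 1.57 m at depth y = 0.504 m, the central angle is θ = 2 arccos(1 − 2y/D) = 2.409 rad. Then A = (D²/8)(θ − sin θ) = 0.5364 m² and P = Dθ/2 = 1.891 m.
Hydraulic radius R = A/P = 0.5364/1.891 = 0.2836 m.
From Manning's equation, S = [nQ / (1 A R^(2/3))]² = [0.022 × 0.2 / (1 × 0.5364 × 0.2836^(2/3))]² = 0.000361.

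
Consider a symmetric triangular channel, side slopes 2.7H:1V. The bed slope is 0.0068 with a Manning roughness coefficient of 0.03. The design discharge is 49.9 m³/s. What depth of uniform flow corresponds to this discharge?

y_n = 2.47 m

Manning's equation rearranged: A R^(2/3) = nQ / (1·√S) = 0.03 × 49.9 / (√0.0068) = 18.15.
Trying y = 2.87 m: A R^(2/3) = 27.11 — over.
Trying y = 2.47 m: A R^(2/3) = 18.17 — matches.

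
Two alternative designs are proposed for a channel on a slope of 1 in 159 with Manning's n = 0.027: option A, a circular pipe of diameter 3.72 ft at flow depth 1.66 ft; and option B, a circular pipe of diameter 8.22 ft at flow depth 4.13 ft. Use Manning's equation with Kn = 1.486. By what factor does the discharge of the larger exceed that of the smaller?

10.2

Channel A: For a circular section of diameter D = 3.72 ft at depth y = 1.66 ft, the central angle is θ = 2 arccos(1 − 2y/D) = 2.926 rad. Then A = (D²/8)(θ − sin θ) = 4.692 ft² and P = Dθ/2 = 5.443 ft. Hydraulic radius R = A/P = 4.692/5.443 = 0.862 ft. Q_A = (1.486/0.027)·4.692·0.862^(2/3)·√0.006289 = 18.55 ft³/s.
Channel B: For a circular section of diameter D = 8.22 ft at depth y = 4.13 ft, the central angle is θ = 2 arccos(1 − 2y/D) = 3.151 rad. Then A = (D²/8)(θ − sin θ) = 26.7 ft² and P = Dθ/2 = 12.95 ft. Hydraulic radius R = A/P = 26.7/12.95 = 2.061 ft. Q_B = (1.486/0.027)·26.7·2.061^(2/3)·√0.006289 = 188.7 ft³/s.
The larger discharge is 188.7 ft³/s and the smaller is 18.55 ft³/s; the ratio is 10.2.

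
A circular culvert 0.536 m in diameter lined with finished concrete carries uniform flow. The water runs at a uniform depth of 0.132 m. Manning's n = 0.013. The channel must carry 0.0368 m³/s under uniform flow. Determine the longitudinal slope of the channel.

For a circular section of diameter D = 0.536 m at depth y = 0.132 m, the central angle is θ = 2 arccos(1 − 2y/D) = 2.077 rad. Then A = (D²/8)(θ − sin θ) = 0.04319 m² and P = Dθ/2 = 0.5567 m.
Hydraulic radius R = A/P = 0.04319/0.5567 = 0.07758 m.
From Manning's equation, S = [nQ / (1 A R^(2/3))]² = [0.013 × 0.0368 / (1 × 0.04319 × 0.07758^(2/3))]² = 0.00371.

S = 0.00371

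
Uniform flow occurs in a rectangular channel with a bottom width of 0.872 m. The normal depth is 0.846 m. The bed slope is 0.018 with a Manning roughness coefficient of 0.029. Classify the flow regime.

subcritical

Flow area A = b·y = 0.872 × 0.846 = 0.7377 m². Wetted perimeter P = b + 2y = 0.872 + 2×0.846 = 2.564 m.
Hydraulic radius R = A/P = 0.7377/2.564 = 0.2877 m.
V = (1/n) R^(2/3) √S = (1/0.029) × 0.2877^(2/3) × √0.018 = 2.016 m/s. Hydraulic depth D_h = A/T = 0.7377/0.872 = 0.846 m.
Froude number Fr = V/√(g·D_h) = 2.016/√(9.81×0.846) = 0.7, which is less than 1, so the flow is subcritical.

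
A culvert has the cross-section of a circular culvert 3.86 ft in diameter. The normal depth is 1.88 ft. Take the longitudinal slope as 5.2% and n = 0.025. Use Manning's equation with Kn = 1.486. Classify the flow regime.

For a circular section of diameter D = 3.86 ft at depth y = 1.88 ft, the central angle is θ = 2 arccos(1 − 2y/D) = 3.09 rad. Then A = (D²/8)(θ − sin θ) = 5.658 ft² and P = Dθ/2 = 5.963 ft.
Hydraulic radius R = A/P = 5.658/5.963 = 0.9488 ft.
V = (1.486/n) R^(2/3) √S = (1.486/0.025) × 0.9488^(2/3) × √0.052 = 13.09 ft/s. Hydraulic depth D_h = A/T = 5.658/3.859 = 1.466 ft.
Froude number Fr = V/√(g·D_h) = 13.09/√(32.2×1.466) = 1.9, which is greater than 1, so the flow is supercritical.

supercritical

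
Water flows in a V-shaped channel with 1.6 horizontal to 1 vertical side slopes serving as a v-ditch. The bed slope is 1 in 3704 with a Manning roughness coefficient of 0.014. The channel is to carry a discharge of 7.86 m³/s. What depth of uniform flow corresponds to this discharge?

Manning's equation rearranged: A R^(2/3) = nQ / (1·√S) = 0.014 × 7.86 / (√0.00027) = 6.697.
At y = 2.36 m: A R^(2/3) = 8.915 — over.
At y = 1.52 m: A R^(2/3) = 2.758 — short.
At y = 2.12 m: A R^(2/3) = 6.698 — matches.

y_n = 2.12 m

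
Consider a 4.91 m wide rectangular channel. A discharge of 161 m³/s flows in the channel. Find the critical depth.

y_c = 4.79 m

For a rectangular channel, critical depth y_c = (q²/g)^(1/3) where q = Q/b = 161/4.91 = 32.79 m²/s.
So y_c = (32.79²/9.81)^(1/3) = 4.79 m.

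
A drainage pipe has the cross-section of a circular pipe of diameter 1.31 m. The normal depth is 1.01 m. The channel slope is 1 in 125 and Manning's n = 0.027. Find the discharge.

Q = 2 m³/s

For a circular section of diameter D = 1.31 m at depth y = 1.01 m, the central angle is θ = 2 arccos(1 − 2y/D) = 4.287 rad. Then A = (D²/8)(θ − sin θ) = 1.115 m² and P = Dθ/2 = 2.808 m.
Hydraulic radius R = A/P = 1.115/2.808 = 0.3971 m.
Manning's equation: Q = (1/n) A R^(2/3) S^(1/2) = (1/0.027) × 1.115 × 0.3971^(2/3) × 0.008^(1/2) = 2 m³/s.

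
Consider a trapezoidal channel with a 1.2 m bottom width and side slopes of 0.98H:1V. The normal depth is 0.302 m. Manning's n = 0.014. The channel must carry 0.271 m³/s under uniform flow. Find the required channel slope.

With bottom width b = 1.2 m and side slope z = 0.98: A = (b + zy)y = (1.2 + 0.98×0.302)×0.302 = 0.4518 m²; P = b + 2y√(1+z²) = 1.2 + 2×0.302×1.4 = 2.046 m.
Hydraulic radius R = A/P = 0.4518/2.046 = 0.2208 m.
From Manning's equation, S = [nQ / (1 A R^(2/3))]² = [0.014 × 0.271 / (1 × 0.4518 × 0.2208^(2/3))]² = 0.000528.

S = 0.000528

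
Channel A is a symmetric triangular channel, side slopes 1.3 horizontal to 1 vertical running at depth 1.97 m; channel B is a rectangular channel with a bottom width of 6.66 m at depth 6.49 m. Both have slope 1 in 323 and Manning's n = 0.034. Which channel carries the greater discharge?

Channel A: For a triangular section with side slope z = 1.3: A = zy² = 1.3×1.97² = 5.045 m²; P = 2y√(1+z²) = 2×1.97×1.64 = 6.462 m. Hydraulic radius R = A/P = 5.045/6.462 = 0.7807 m. Q_A = (1/0.034)·5.045·0.7807^(2/3)·√0.003096 = 7.001 m³/s.
Channel B: Flow area A = b·y = 6.66 × 6.49 = 43.22 m². Wetted perimeter P = b + 2y = 6.66 + 2×6.49 = 19.64 m. Hydraulic radius R = A/P = 43.22/19.64 = 2.201 m. Q_B = (1/0.034)·43.22·2.201^(2/3)·√0.003096 = 119.7 m³/s.
Q_A = 7.001 m³/s vs Q_B = 119.7 m³/s, so channel B carries more.

channel B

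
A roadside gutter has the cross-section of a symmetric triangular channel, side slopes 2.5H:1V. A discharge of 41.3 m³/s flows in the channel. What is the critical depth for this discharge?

y_c = 2.23 m

At critical depth, Q² T / (g A³) = 1, i.e. A³/T = Q²/g = 41.3²/9.81 = 173.9.
Trying y = 1.74 m: A³/T = 49.84 — short.
Trying y = 2.8 m: A³/T = 537.8 — over.
Trying y = 2.23 m: A³/T = 172.3 — ≈ 173.9.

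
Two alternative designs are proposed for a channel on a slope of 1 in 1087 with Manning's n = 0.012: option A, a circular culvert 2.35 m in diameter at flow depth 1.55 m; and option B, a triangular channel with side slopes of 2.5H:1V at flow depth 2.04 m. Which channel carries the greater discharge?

Channel A: For a circular section of diameter D = 2.35 m at depth y = 1.55 m, the central angle is θ = 2 arccos(1 − 2y/D) = 3.791 rad. Then A = (D²/8)(θ − sin θ) = 3.035 m² and P = Dθ/2 = 4.455 m. Hydraulic radius R = A/P = 3.035/4.455 = 0.6812 m. Q_A = (1/0.012)·3.035·0.6812^(2/3)·√0.00092 = 5.939 m³/s.
Channel B: For a triangular section with side slope z = 2.5: A = zy² = 2.5×2.04² = 10.4 m²; P = 2y√(1+z²) = 2×2.04×2.693 = 10.99 m. Hydraulic radius R = A/P = 10.4/10.99 = 0.947 m. Q_B = (1/0.012)·10.4·0.947^(2/3)·√0.00092 = 25.36 m³/s.
Q_A = 5.939 m³/s vs Q_B = 25.36 m³/s, so channel B carries more.

channel B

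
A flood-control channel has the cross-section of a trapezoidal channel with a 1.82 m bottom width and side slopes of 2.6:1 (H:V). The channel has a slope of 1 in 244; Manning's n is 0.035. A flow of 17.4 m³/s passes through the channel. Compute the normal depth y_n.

Manning's equation rearranged: A R^(2/3) = nQ / (1·√S) = 0.035 × 17.4 / (√0.004098) = 9.513.
At y = 1.47 m: A R^(2/3) = 7.316 — too small.
At y = 1.65 m: A R^(2/3) = 9.505 — close enough.

y_n = 1.65 m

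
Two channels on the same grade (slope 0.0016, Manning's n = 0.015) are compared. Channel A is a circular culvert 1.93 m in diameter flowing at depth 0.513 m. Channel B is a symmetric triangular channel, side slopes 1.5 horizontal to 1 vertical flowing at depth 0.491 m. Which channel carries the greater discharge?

Channel A: For a circular section of diameter D = 1.93 m at depth y = 0.513 m, the central angle is θ = 2 arccos(1 − 2y/D) = 2.167 rad. Then A = (D²/8)(θ − sin θ) = 0.6234 m² and P = Dθ/2 = 2.091 m. Hydraulic radius R = A/P = 0.6234/2.091 = 0.2982 m. Q_A = (1/0.015)·0.6234·0.2982^(2/3)·√0.0016 = 0.742 m³/s.
Channel B: For a triangular section with side slope z = 1.5: A = zy² = 1.5×0.491² = 0.3616 m²; P = 2y√(1+z²) = 2×0.491×1.803 = 1.77 m. Hydraulic radius R = A/P = 0.3616/1.77 = 0.2043 m. Q_B = (1/0.015)·0.3616·0.2043^(2/3)·√0.0016 = 0.3345 m³/s.
Q_A = 0.742 m³/s vs Q_B = 0.3345 m³/s, so channel A carries more.

channel A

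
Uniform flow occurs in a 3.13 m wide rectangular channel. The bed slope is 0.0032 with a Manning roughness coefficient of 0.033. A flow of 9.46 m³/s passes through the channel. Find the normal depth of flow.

y_n = 1.94 m

Manning's equation rearranged: A R^(2/3) = nQ / (1·√S) = 0.033 × 9.46 / (√0.0032) = 5.519.
Trying y = 2.19 m: A R^(2/3) = 6.45 — too large.
Trying y = 1.41 m: A R^(2/3) = 3.616 — too small.
Trying y = 1.94 m: A R^(2/3) = 5.518 — matches.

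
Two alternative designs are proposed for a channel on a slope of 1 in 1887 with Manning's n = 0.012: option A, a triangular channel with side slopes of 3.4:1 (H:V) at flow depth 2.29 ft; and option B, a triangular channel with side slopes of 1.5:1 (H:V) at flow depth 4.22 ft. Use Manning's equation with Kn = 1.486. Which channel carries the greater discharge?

Channel A: For a triangular section with side slope z = 3.4: A = zy² = 3.4×2.29² = 17.83 ft²; P = 2y√(1+z²) = 2×2.29×3.544 = 16.23 ft. Hydraulic radius R = A/P = 17.83/16.23 = 1.098 ft. Q_A = (1.486/0.012)·17.83·1.098^(2/3)·√0.0005299 = 54.11 ft³/s.
Channel B: For a triangular section with side slope z = 1.5: A = zy² = 1.5×4.22² = 26.71 ft²; P = 2y√(1+z²) = 2×4.22×1.803 = 15.22 ft. Hydraulic radius R = A/P = 26.71/15.22 = 1.756 ft. Q_B = (1.486/0.012)·26.71·1.756^(2/3)·√0.0005299 = 110.8 ft³/s.
Q_A = 54.11 ft³/s vs Q_B = 110.8 ft³/s, so channel B carries more.

channel B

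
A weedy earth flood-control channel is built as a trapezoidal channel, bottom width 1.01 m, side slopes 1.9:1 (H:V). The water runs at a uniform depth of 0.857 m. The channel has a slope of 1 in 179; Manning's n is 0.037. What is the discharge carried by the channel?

Q = 2.81 m³/s

With bottom width b = 1.01 m and side slope z = 1.9: A = (b + zy)y = (1.01 + 1.9×0.857)×0.857 = 2.261 m²; P = b + 2y√(1+z²) = 1.01 + 2×0.857×2.147 = 4.69 m.
Hydraulic radius R = A/P = 2.261/4.69 = 0.4821 m.
Manning's equation: Q = (1/n) A R^(2/3) S^(1/2) = (1/0.037) × 2.261 × 0.4821^(2/3) × 0.005587^(1/2) = 2.81 m³/s.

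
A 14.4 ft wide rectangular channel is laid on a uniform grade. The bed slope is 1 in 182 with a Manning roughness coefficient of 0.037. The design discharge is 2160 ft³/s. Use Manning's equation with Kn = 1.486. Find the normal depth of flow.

y_n = 17.1 ft

Manning's equation rearranged: A R^(2/3) = nQ / (1.486·√S) = 0.037 × 2160 / (1.486 × √0.005495) = 725.6.
Trying y = 19.8 ft: A R^(2/3) = 864.5 — high.
Trying y = 14.2 ft: A R^(2/3) = 580 — low.
Trying y = 17.1 ft: A R^(2/3) = 726.4 — close enough.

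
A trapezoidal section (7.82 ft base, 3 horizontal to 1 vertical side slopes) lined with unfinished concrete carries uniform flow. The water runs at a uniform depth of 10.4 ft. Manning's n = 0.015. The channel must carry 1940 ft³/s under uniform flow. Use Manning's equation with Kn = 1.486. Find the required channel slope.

S = 0.000239

With bottom width b = 7.82 ft and side slope z = 3: A = (b + zy)y = (7.82 + 3×10.4)×10.4 = 405.8 ft²; P = b + 2y√(1+z²) = 7.82 + 2×10.4×3.162 = 73.6 ft.
Hydraulic radius R = A/P = 405.8/73.6 = 5.514 ft.
From Manning's equation, S = [nQ / (1.486 A R^(2/3))]² = [0.015 × 1940 / (1.486 × 405.8 × 5.514^(2/3))]² = 0.000239.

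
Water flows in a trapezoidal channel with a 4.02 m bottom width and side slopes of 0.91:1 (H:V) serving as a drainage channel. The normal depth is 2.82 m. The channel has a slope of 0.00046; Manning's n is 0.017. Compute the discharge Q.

With bottom width b = 4.02 m and side slope z = 0.91: A = (b + zy)y = (4.02 + 0.91×2.82)×2.82 = 18.57 m²; P = b + 2y√(1+z²) = 4.02 + 2×2.82×1.352 = 11.65 m.
Hydraulic radius R = A/P = 18.57/11.65 = 1.595 m.
Manning's equation: Q = (1/n) A R^(2/3) S^(1/2) = (1/0.017) × 18.57 × 1.595^(2/3) × 0.00046^(1/2) = 32 m³/s.

Q = 32 m³/s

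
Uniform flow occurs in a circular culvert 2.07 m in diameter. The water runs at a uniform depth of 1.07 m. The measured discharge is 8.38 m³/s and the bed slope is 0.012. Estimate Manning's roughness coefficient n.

n = 0.015

For a circular section of diameter D = 2.07 m at depth y = 1.07 m, the central angle is θ = 2 arccos(1 − 2y/D) = 3.209 rad. Then A = (D²/8)(θ − sin θ) = 1.755 m² and P = Dθ/2 = 3.322 m.
Hydraulic radius R = A/P = 1.755/3.322 = 0.5284 m.
Rearranging Manning's equation: n = (1/Q) A R^(2/3) S^(1/2) = (1/8.38) × 1.755 × 0.5284^(2/3) × √0.012 = 0.015.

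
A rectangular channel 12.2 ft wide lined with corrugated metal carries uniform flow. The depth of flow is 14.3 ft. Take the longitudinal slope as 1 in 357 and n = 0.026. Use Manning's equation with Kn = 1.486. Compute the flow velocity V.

Flow area A = b·y = 12.2 × 14.3 = 174.5 ft². Wetted perimeter P = b + 2y = 12.2 + 2×14.3 = 40.8 ft.
Hydraulic radius R = A/P = 174.5/40.8 = 4.276 ft.
From Manning's equation, V = (1.486/n) R^(2/3) S^(1/2) = (1.486/0.026) × 4.276^(2/3) × 0.002801^(1/2) = 7.97 ft/s.

V = 7.97 ft/s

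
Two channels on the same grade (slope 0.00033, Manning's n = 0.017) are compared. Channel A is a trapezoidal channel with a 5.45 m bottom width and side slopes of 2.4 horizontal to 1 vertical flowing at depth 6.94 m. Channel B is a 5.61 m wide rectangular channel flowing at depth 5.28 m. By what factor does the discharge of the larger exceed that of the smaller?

8.27

Channel A: With bottom width b = 5.45 m and side slope z = 2.4: A = (b + zy)y = (5.45 + 2.4×6.94)×6.94 = 153.4 m²; P = b + 2y√(1+z²) = 5.45 + 2×6.94×2.6 = 41.54 m. Hydraulic radius R = A/P = 153.4/41.54 = 3.693 m. Q_A = (1/0.017)·153.4·3.693^(2/3)·√0.00033 = 391.7 m³/s.
Channel B: Flow area A = b·y = 5.61 × 5.28 = 29.62 m². Wetted perimeter P = b + 2y = 5.61 + 2×5.28 = 16.17 m. Hydraulic radius R = A/P = 29.62/16.17 = 1.832 m. Q_B = (1/0.017)·29.62·1.832^(2/3)·√0.00033 = 47.39 m³/s.
The larger discharge is 391.7 m³/s and the smaller is 47.39 m³/s; the ratio is 8.27.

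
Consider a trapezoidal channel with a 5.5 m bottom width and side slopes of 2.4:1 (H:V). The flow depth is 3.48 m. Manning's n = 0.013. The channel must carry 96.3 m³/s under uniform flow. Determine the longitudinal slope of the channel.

S = 0.00026

With bottom width b = 5.5 m and side slope z = 2.4: A = (b + zy)y = (5.5 + 2.4×3.48)×3.48 = 48.2 m²; P = b + 2y√(1+z²) = 5.5 + 2×3.48×2.6 = 23.6 m.
Hydraulic radius R = A/P = 48.2/23.6 = 2.043 m.
From Manning's equation, S = [nQ / (1 A R^(2/3))]² = [0.013 × 96.3 / (1 × 48.2 × 2.043^(2/3))]² = 0.00026.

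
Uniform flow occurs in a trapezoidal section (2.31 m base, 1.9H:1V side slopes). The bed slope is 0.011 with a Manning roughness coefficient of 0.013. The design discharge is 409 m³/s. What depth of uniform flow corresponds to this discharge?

y_n = 3.63 m

Manning's equation rearranged: A R^(2/3) = nQ / (1·√S) = 0.013 × 409 / (√0.011) = 50.7.
Try y = 4.2 m: A R^(2/3) = 71.42 — high.
Try y = 2.58 m: A R^(2/3) = 23.17 — low.
Try y = 3.63 m: A R^(2/3) = 50.68 — close enough.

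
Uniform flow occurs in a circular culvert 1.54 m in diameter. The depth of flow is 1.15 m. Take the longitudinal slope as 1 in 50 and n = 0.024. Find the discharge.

Q = 5.27 m³/s

For a circular section of diameter D = 1.54 m at depth y = 1.15 m, the central angle is θ = 2 arccos(1 − 2y/D) = 4.174 rad. Then A = (D²/8)(θ − sin θ) = 1.492 m² and P = Dθ/2 = 3.214 m.
Hydraulic radius R = A/P = 1.492/3.214 = 0.4642 m.
Manning's equation: Q = (1/n) A R^(2/3) S^(1/2) = (1/0.024) × 1.492 × 0.4642^(2/3) × 0.02^(1/2) = 5.27 m³/s.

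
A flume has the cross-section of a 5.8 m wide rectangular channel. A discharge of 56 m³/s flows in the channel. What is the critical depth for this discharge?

y_c = 2.12 m

For a rectangular channel, critical depth y_c = (q²/g)^(1/3) where q = Q/b = 56/5.8 = 9.655 m²/s.
So y_c = (9.655²/9.81)^(1/3) = 2.12 m.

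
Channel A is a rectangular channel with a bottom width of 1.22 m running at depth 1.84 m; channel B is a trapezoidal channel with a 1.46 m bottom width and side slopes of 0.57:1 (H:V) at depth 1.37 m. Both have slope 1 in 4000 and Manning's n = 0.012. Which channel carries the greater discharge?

Channel A: Flow area A = b·y = 1.22 × 1.84 = 2.245 m². Wetted perimeter P = b + 2y = 1.22 + 2×1.84 = 4.9 m. Hydraulic radius R = A/P = 2.245/4.9 = 0.4581 m. Q_A = (1/0.012)·2.245·0.4581^(2/3)·√0.00025 = 1.758 m³/s.
Channel B: With bottom width b = 1.46 m and side slope z = 0.57: A = (b + zy)y = (1.46 + 0.57×1.37)×1.37 = 3.07 m²; P = b + 2y√(1+z²) = 1.46 + 2×1.37×1.151 = 4.614 m. Hydraulic radius R = A/P = 3.07/4.614 = 0.6654 m. Q_B = (1/0.012)·3.07·0.6654^(2/3)·√0.00025 = 3.083 m³/s.
Q_A = 1.758 m³/s vs Q_B = 3.083 m³/s, so channel B carries more.

channel B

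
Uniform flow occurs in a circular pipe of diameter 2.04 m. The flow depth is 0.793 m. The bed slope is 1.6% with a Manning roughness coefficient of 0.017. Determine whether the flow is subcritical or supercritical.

supercritical

For a circular section of diameter D = 2.04 m at depth y = 0.793 m, the central angle is θ = 2 arccos(1 − 2y/D) = 2.693 rad. Then A = (D²/8)(θ − sin θ) = 1.175 m² and P = Dθ/2 = 2.747 m.
Hydraulic radius R = A/P = 1.175/2.747 = 0.4278 m.
V = (1/n) R^(2/3) √S = (1/0.017) × 0.4278^(2/3) × √0.016 = 4.225 m/s. Hydraulic depth D_h = A/T = 1.175/1.989 = 0.5908 m.
Froude number Fr = V/√(g·D_h) = 4.225/√(9.81×0.5908) = 1.75, which is greater than 1, so the flow is supercritical.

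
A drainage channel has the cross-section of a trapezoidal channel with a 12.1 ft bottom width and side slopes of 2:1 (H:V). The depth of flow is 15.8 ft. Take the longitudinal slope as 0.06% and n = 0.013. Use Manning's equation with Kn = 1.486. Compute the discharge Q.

With bottom width b = 12.1 ft and side slope z = 2: A = (b + zy)y = (12.1 + 2×15.8)×15.8 = 690.5 ft²; P = b + 2y√(1+z²) = 12.1 + 2×15.8×2.236 = 82.76 ft.
Hydraulic radius R = A/P = 690.5/82.76 = 8.343 ft.
Manning's equation: Q = (1.486/n) A R^(2/3) S^(1/2) = (1.486/0.013) × 690.5 × 8.343^(2/3) × 0.0006^(1/2) = 7950 ft³/s.

Q = 7950 ft³/s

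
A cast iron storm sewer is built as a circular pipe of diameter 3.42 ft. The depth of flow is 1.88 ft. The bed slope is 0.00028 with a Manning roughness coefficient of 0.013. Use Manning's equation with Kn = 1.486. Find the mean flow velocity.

V = 1.79 ft/s

For a circular section of diameter D = 3.42 ft at depth y = 1.88 ft, the central angle is θ = 2 arccos(1 − 2y/D) = 3.341 rad. Then A = (D²/8)(θ − sin θ) = 5.174 ft² and P = Dθ/2 = 5.713 ft.
Hydraulic radius R = A/P = 5.174/5.713 = 0.9056 ft.
From Manning's equation, V = (1.486/n) R^(2/3) S^(1/2) = (1.486/0.013) × 0.9056^(2/3) × 0.00028^(1/2) = 1.79 ft/s.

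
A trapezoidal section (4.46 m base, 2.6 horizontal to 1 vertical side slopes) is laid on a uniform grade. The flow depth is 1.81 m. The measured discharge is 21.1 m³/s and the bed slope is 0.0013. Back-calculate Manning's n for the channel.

With bottom width b = 4.46 m and side slope z = 2.6: A = (b + zy)y = (4.46 + 2.6×1.81)×1.81 = 16.59 m²; P = b + 2y√(1+z²) = 4.46 + 2×1.81×2.786 = 14.54 m.
Hydraulic radius R = A/P = 16.59/14.54 = 1.141 m.
Rearranging Manning's equation: n = (1/Q) A R^(2/3) S^(1/2) = (1/21.1) × 16.59 × 1.141^(2/3) × √0.0013 = 0.031.

n = 0.031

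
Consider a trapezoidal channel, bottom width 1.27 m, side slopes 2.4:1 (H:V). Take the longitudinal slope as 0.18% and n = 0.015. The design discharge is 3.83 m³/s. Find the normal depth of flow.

Manning's equation rearranged: A R^(2/3) = nQ / (1·√S) = 0.015 × 3.83 / (√0.0018) = 1.354.
At y = 0.879 m: A R^(2/3) = 1.893 — too large.
At y = 0.753 m: A R^(2/3) = 1.354 — close enough.

y_n = 0.753 m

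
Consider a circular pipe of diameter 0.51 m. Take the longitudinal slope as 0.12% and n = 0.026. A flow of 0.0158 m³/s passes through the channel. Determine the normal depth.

Manning's equation rearranged: A R^(2/3) = nQ / (1·√S) = 0.026 × 0.0158 / (√0.0012) = 0.01186.
At y = 0.184 m: A R^(2/3) = 0.01441 — over.
At y = 0.127 m: A R^(2/3) = 0.007034 — short.
At y = 0.166 m: A R^(2/3) = 0.01186 — ≈ 0.01186.

y_n = 0.166 m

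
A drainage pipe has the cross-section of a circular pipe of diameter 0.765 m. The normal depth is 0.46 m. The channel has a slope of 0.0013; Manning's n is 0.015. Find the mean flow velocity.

V = 0.856 m/s

For a circular section of diameter D = 0.765 m at depth y = 0.46 m, the central angle is θ = 2 arccos(1 − 2y/D) = 3.55 rad. Then A = (D²/8)(θ − sin θ) = 0.2887 m² and P = Dθ/2 = 1.358 m.
Hydraulic radius R = A/P = 0.2887/1.358 = 0.2126 m.
From Manning's equation, V = (1/n) R^(2/3) S^(1/2) = (1/0.015) × 0.2126^(2/3) × 0.0013^(1/2) = 0.856 m/s.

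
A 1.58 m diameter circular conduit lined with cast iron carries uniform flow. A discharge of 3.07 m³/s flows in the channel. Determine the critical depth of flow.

y_c = 0.895 m

At critical depth, Q² T / (g A³) = 1, i.e. A³/T = Q²/g = 3.07²/9.81 = 0.9607.
Trying y = 1.04 m: A³/T = 1.71 — high.
Trying y = 0.805 m: A³/T = 0.6407 — low.
Trying y = 0.895 m: A³/T = 0.9605 — ≈ 0.9607.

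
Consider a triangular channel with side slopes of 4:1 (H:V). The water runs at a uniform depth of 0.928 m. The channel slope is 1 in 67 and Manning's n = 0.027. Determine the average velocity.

V = 2.66 m/s

For a triangular section with side slope z = 4: A = zy² = 4×0.928² = 3.445 m²; P = 2y√(1+z²) = 2×0.928×4.123 = 7.652 m.
Hydraulic radius R = A/P = 3.445/7.652 = 0.4501 m.
From Manning's equation, V = (1/n) R^(2/3) S^(1/2) = (1/0.027) × 0.4501^(2/3) × 0.01493^(1/2) = 2.66 m/s.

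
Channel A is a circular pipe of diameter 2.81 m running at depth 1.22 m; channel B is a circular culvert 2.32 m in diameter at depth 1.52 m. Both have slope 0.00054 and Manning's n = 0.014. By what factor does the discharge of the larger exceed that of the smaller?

Channel A: For a circular section of diameter D = 2.81 m at depth y = 1.22 m, the central angle is θ = 2 arccos(1 − 2y/D) = 2.877 rad. Then A = (D²/8)(θ − sin θ) = 2.582 m² and P = Dθ/2 = 4.043 m. Hydraulic radius R = A/P = 2.582/4.043 = 0.6388 m. Q_A = (1/0.014)·2.582·0.6388^(2/3)·√0.00054 = 3.179 m³/s.
Channel B: For a circular section of diameter D = 2.32 m at depth y = 1.52 m, the central angle is θ = 2 arccos(1 − 2y/D) = 3.773 rad. Then A = (D²/8)(θ − sin θ) = 2.935 m² and P = Dθ/2 = 4.376 m. Hydraulic radius R = A/P = 2.935/4.376 = 0.6707 m. Q_B = (1/0.014)·2.935·0.6707^(2/3)·√0.00054 = 3.733 m³/s.
The larger discharge is 3.733 m³/s and the smaller is 3.179 m³/s; the ratio is 1.17.

1.17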